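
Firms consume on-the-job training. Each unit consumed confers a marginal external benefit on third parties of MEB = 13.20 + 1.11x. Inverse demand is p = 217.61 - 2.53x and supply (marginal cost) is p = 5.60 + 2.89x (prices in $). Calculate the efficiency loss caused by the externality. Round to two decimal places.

Market equilibrium (private): 5.60 + 2.89x = 217.61 - 2.53x → x_m = 39.1162.
Social marginal benefit = demand + MEB = 230.81 - 1.42x.
Set SMB = MC: 230.81 - 1.42x = 5.60 + 2.89x → x* = 52.2529.
Height of the DWL triangle at x_m is SMB(x_m) − MC(x_m) = MEB(x_m) = 56.6190.
DWL = ½ × 13.1367 × 56.6190 = 371.8934.

DWL = $371.89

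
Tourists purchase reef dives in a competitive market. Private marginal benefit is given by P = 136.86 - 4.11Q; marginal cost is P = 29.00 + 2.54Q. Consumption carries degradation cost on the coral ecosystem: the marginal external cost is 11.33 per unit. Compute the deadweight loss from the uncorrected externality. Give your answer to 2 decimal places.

Market equilibrium (private): 29.00 + 2.54Q = 136.86 - 4.11Q → Q_m = 16.2195.
Social marginal benefit = demand − MEC = 125.53 - 4.11Q.
Set SMB = MC: 125.53 - 4.11Q = 29.00 + 2.54Q → Q* = 14.5158.
The loss is the area between SMB and MC from Q* to Q_m; with linear curves that's a triangle of height MEC(Q_m).
DWL = ½ × 1.7037 × 11.3300 = 9.6515.

DWL = 9.65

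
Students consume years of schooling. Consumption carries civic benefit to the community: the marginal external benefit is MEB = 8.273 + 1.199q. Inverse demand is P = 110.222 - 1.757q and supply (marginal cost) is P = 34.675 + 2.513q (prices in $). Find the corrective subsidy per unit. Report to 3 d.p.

subsidy = $40.999 per unit

Social marginal benefit = demand + MEB = 118.495 - 0.558q.
Set SMB = MC: 118.495 - 0.558q = 34.675 + 2.513q → q* = 27.2940.
The Pigouvian subsidy equals MEB at q*: 8.273 + 1.199×27.2940 = 40.9985.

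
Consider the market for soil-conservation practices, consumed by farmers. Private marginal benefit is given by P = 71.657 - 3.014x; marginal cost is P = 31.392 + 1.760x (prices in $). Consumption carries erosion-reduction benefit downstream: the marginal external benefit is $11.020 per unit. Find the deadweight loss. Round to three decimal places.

Market equilibrium (private): 31.392 + 1.760x = 71.657 - 3.014x → x_m = 8.4342.
Social marginal benefit = demand + MEB = 82.677 - 3.014x.
Set SMB = MC: 82.677 - 3.014x = 31.392 + 1.760x → x* = 10.7426.
The loss is the area between SMB and MC from x* to x_m; with linear curves that's a triangle of height MEB(x_m).
DWL = ½ × 2.3084 × 11.0200 = 12.7193.

DWL = $12.719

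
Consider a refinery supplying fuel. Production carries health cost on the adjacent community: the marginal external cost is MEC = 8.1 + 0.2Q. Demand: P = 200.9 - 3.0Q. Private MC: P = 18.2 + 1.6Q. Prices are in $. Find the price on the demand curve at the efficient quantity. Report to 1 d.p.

P = $91.8

Social marginal cost = private MC + MEC = 26.3 + 1.8Q.
Set SMC = demand: 26.3 + 1.8Q = 200.9 - 3.0Q → Q* = 36.3750.
Consumer price on the demand curve at Q*: 200.9 − 3.0×36.3750 = 91.7750.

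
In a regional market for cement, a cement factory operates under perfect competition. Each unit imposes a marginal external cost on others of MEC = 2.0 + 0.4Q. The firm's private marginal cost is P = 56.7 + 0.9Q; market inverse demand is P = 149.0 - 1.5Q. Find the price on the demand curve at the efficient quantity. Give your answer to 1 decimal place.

P = 100.6

Social marginal cost = private MC + MEC = 58.7 + 1.3Q.
Set SMC = demand: 58.7 + 1.3Q = 149.0 - 1.5Q → Q* = 32.2500.
Consumer price on the demand curve at Q*: 149.0 − 1.5×32.2500 = 100.6250.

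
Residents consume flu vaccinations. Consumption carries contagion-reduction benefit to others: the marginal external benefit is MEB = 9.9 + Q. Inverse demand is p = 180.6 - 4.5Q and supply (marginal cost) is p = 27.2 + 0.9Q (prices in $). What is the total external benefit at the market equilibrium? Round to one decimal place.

Market equilibrium (private): 27.2 + 0.9Q = 180.6 - 4.5Q → Q_m = 28.4074.
Total external benefit = ∫₀^{Q_m} (9.9 + 1.0Q) dQ = 9.9×28.4074 + ½×1.0×28.4074² = 684.7234.

$684.7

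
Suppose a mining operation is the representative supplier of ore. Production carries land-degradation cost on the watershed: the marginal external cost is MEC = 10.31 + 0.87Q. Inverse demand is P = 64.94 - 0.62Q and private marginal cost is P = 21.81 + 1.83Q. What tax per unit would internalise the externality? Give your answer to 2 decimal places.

Social marginal cost = private MC + MEC = 32.12 + 2.70Q.
Set SMC = demand: 32.12 + 2.70Q = 64.94 - 0.62Q → Q* = 9.8855.
The Pigouvian tax equals MEC at Q*: 10.31 + 0.87×9.8855 = 18.9104.

tax = 18.91 per unit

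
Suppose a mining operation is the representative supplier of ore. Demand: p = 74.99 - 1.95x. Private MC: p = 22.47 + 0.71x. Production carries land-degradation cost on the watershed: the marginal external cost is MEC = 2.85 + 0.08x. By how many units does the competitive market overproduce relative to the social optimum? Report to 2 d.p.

Market equilibrium (private): 22.47 + 0.71x = 74.99 - 1.95x → x_m = 19.7444.
Social marginal cost = private MC + MEC = 25.32 + 0.79x.
Set SMC = demand: 25.32 + 0.79x = 74.99 - 1.95x → x* = 18.1277.
Gap = |19.7444 − 18.1277| = 1.6167.

1.62 units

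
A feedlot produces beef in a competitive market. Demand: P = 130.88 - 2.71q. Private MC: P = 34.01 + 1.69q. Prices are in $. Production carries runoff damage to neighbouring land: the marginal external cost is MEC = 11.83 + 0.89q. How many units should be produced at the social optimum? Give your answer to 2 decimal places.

Social marginal cost = private MC + MEC = 45.84 + 2.58q.
Set SMC = demand: 45.84 + 2.58q = 130.88 - 2.71q → q* = 16.0756.

q* = 16.08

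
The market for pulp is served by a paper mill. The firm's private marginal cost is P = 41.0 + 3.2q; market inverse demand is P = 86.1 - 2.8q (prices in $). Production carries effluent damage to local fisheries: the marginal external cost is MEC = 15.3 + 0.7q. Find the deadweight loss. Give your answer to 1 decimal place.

DWL = $31.6

Market equilibrium (private): 41.0 + 3.2q = 86.1 - 2.8q → q_m = 7.5167.
Social marginal cost = private MC + MEC = 56.3 + 3.9q.
Set SMC = demand: 56.3 + 3.9q = 86.1 - 2.8q → q* = 4.4478.
The welfare-loss triangle has base |q_m − q*| and height MEC(q_m) (the vertical gap between SMC and demand is zero at q* and MEC at q_m).
DWL = ½ × 3.0689 × 20.5617 = 31.5509.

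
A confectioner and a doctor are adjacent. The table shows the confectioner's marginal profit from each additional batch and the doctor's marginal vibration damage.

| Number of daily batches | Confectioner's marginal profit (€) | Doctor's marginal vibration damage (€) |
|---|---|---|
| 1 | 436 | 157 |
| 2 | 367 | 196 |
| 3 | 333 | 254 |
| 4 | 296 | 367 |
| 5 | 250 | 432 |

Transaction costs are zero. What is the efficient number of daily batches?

Bargaining reaches the level where marginal profit last exceeds marginal vibration damage.
That holds through level 3 (333 ≥ 254) but not at 4 (296 < 367).

3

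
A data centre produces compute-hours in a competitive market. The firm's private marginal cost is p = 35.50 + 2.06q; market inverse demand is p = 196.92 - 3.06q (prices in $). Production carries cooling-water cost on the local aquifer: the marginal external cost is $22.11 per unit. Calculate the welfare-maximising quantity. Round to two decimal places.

q* = 27.21

Social marginal cost = private MC + MEC = 57.61 + 2.06q.
Set SMC = demand: 57.61 + 2.06q = 196.92 - 3.06q → q* = 27.2090.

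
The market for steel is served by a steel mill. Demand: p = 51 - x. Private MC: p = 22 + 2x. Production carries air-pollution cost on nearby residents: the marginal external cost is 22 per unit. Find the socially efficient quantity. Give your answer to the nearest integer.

Social marginal cost = private MC + MEC = 44 + 2x.
Set SMC = demand: 44 + 2x = 51 - x → x* = 2.3333.

x* = 2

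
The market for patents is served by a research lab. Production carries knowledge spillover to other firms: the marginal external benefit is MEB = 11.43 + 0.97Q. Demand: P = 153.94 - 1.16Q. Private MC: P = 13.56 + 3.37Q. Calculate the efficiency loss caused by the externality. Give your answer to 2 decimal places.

Market equilibrium (private): 13.56 + 3.37Q = 153.94 - 1.16Q → Q_m = 30.9890.
Social marginal cost = private MC − MEB = 2.13 + 2.40Q.
Set SMC = demand: 2.13 + 2.40Q = 153.94 - 1.16Q → Q* = 42.6433.
Height of the DWL triangle at Q_m is demand(Q_m) − SMC(Q_m) = MEB(Q_m) = 41.4893.
DWL = ½ × 11.6543 × 41.4893 = 241.7644.

DWL = 241.76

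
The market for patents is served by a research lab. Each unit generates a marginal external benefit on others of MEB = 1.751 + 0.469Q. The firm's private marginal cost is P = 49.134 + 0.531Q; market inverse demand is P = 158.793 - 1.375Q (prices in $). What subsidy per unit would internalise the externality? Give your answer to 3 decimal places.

Social marginal cost = private MC − MEB = 47.383 + 0.062Q.
Set SMC = demand: 47.383 + 0.062Q = 158.793 - 1.375Q → Q* = 77.5296.
The Pigouvian subsidy equals MEB at Q*: 1.751 + 0.469×77.5296 = 38.1124.

subsidy = $38.112 per unit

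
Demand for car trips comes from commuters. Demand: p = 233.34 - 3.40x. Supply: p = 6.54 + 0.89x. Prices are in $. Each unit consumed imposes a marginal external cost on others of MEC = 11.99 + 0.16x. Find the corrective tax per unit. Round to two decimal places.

tax = $19.71 per unit

Social marginal benefit = demand − MEC = 221.35 - 3.56x.
Set SMB = MC: 221.35 - 3.56x = 6.54 + 0.89x → x* = 48.2719.
The Pigouvian tax equals MEC at x*: 11.99 + 0.16×48.2719 = 19.7135.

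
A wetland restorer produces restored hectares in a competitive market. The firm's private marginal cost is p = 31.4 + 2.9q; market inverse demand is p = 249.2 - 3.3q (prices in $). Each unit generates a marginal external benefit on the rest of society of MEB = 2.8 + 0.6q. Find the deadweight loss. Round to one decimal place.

DWL = $50.9

Market equilibrium (private): 31.4 + 2.9q = 249.2 - 3.3q → q_m = 35.1290.
Social marginal cost = private MC − MEB = 28.6 + 2.3q.
Set SMC = demand: 28.6 + 2.3q = 249.2 - 3.3q → q* = 39.3929.
Between q* and q_m the wedge demand − SMC runs linearly from 0 to MEB(q_m), so the loss is a triangle.
DWL = ½ × 4.2639 × 23.8774 = 50.9054.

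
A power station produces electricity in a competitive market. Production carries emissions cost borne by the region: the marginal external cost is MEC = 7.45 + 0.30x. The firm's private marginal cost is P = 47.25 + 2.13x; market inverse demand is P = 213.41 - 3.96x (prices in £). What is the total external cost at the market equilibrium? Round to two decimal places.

Market equilibrium (private): 47.25 + 2.13x = 213.41 - 3.96x → x_m = 27.2841.
Total external cost = ∫₀^{x_m} (7.45 + 0.30x) dx = 7.45×27.2841 + ½×0.30×27.2841² = 314.9299.

£314.93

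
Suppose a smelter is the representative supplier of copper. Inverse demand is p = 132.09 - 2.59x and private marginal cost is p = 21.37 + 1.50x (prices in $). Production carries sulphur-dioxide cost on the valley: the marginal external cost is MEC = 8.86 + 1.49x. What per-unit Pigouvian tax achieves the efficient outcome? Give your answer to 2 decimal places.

tax = $36.06 per unit

Social marginal cost = private MC + MEC = 30.23 + 2.99x.
Set SMC = demand: 30.23 + 2.99x = 132.09 - 2.59x → x* = 18.2545.
The Pigouvian tax equals MEC at x*: 8.86 + 1.49×18.2545 = 36.0592.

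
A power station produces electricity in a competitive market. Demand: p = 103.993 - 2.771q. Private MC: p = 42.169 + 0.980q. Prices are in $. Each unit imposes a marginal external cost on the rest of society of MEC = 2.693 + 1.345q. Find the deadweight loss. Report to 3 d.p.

Market equilibrium (private): 42.169 + 0.980q = 103.993 - 2.771q → q_m = 16.4820.
Social marginal cost = private MC + MEC = 44.862 + 2.325q.
Set SMC = demand: 44.862 + 2.325q = 103.993 - 2.771q → q* = 11.6034.
Height of the DWL triangle at q_m is SMC(q_m) − demand(q_m) = MEC(q_m) = 24.8613.
DWL = ½ × 4.8786 × 24.8613 = 60.6442.

DWL = $60.644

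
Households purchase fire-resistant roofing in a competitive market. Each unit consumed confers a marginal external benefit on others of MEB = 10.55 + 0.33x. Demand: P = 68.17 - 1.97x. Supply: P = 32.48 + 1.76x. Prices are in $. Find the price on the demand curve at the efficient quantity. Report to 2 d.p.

P = $41.38

Social marginal benefit = demand + MEB = 78.72 - 1.64x.
Set SMB = MC: 78.72 - 1.64x = 32.48 + 1.76x → x* = 13.6000.
Consumer price on the demand curve at x*: 68.17 − 1.97×13.6000 = 41.3780.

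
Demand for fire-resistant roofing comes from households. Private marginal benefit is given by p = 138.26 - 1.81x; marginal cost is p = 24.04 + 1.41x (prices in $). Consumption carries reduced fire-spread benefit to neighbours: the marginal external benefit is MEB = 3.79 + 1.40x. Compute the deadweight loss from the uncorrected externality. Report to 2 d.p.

DWL = $784.89

Market equilibrium (private): 24.04 + 1.41x = 138.26 - 1.81x → x_m = 35.4720.
Social marginal benefit = demand + MEB = 142.05 - 0.41x.
Set SMB = MC: 142.05 - 0.41x = 24.04 + 1.41x → x* = 64.8407.
Height of the DWL triangle at x_m is SMB(x_m) − MC(x_m) = MEB(x_m) = 53.4509.
DWL = ½ × 29.3687 × 53.4509 = 784.8917.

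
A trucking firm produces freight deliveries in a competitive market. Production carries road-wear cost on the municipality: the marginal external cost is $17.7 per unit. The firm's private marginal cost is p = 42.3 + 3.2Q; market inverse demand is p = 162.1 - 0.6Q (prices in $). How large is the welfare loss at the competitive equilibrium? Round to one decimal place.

Market equilibrium (private): 42.3 + 3.2Q = 162.1 - 0.6Q → Q_m = 31.5263.
Social marginal cost = private MC + MEC = 60.0 + 3.2Q.
Set SMC = demand: 60.0 + 3.2Q = 162.1 - 0.6Q → Q* = 26.8684.
Between Q* and Q_m the wedge SMC − demand runs linearly from 0 to MEC(Q_m), so the loss is a triangle.
DWL = ½ × 4.6579 × 17.7000 = 41.2224.

DWL = $41.2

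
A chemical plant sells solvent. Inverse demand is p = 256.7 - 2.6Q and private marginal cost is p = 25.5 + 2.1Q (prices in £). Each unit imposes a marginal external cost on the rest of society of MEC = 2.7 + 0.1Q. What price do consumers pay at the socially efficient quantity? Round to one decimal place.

Social marginal cost = private MC + MEC = 28.2 + 2.2Q.
Set SMC = demand: 28.2 + 2.2Q = 256.7 - 2.6Q → Q* = 47.6042.
Consumer price on the demand curve at Q*: 256.7 − 2.6×47.6042 = 132.9291.

P = £132.9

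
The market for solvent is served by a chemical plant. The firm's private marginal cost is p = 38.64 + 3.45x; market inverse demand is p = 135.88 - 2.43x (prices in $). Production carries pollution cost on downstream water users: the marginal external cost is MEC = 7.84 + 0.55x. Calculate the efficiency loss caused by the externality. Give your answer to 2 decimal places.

Market equilibrium (private): 38.64 + 3.45x = 135.88 - 2.43x → x_m = 16.5374.
Social marginal cost = private MC + MEC = 46.48 + 4.00x.
Set SMC = demand: 46.48 + 4.00x = 135.88 - 2.43x → x* = 13.9036.
Height of the DWL triangle at x_m is SMC(x_m) − demand(x_m) = MEC(x_m) = 16.9356.
DWL = ½ × 2.6338 × 16.9356 = 22.3025.

DWL = $22.30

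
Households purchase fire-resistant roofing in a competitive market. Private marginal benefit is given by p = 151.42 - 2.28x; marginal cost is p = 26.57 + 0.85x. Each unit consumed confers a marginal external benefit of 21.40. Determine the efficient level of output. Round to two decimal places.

x* = 46.73

Social marginal benefit = demand + MEB = 172.82 - 2.28x.
Set SMB = MC: 172.82 - 2.28x = 26.57 + 0.85x → x* = 46.7252.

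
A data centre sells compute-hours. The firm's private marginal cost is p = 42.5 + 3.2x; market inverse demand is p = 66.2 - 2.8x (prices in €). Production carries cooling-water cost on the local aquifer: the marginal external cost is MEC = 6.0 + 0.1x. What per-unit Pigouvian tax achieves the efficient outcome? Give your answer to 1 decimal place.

Social marginal cost = private MC + MEC = 48.5 + 3.3x.
Set SMC = demand: 48.5 + 3.3x = 66.2 - 2.8x → x* = 2.9016.
The Pigouvian tax equals MEC at x*: 6.0 + 0.1×2.9016 = 6.2902.

tax = €6.3 per unit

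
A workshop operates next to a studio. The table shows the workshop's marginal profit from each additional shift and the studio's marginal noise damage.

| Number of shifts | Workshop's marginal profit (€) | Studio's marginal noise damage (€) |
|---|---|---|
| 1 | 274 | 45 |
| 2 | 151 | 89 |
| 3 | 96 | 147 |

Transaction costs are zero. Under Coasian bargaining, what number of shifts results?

Bargaining reaches the level where marginal profit last exceeds marginal noise damage.
That holds through level 2 (151 ≥ 89) but not at 3 (96 < 147).

2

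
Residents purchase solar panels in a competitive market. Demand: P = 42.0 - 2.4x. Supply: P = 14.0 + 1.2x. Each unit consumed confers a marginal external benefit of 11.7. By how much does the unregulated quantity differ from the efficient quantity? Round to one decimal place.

3.3 units

Market equilibrium (private): 14.0 + 1.2x = 42.0 - 2.4x → x_m = 7.7778.
Social marginal benefit = demand + MEB = 53.7 - 2.4x.
Set SMB = MC: 53.7 - 2.4x = 14.0 + 1.2x → x* = 11.0278.
Gap = |7.7778 − 11.0278| = 3.2500.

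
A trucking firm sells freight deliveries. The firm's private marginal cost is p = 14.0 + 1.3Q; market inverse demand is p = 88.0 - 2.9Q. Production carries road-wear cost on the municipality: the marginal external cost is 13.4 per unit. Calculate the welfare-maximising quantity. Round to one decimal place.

Social marginal cost = private MC + MEC = 27.4 + 1.3Q.
Set SMC = demand: 27.4 + 1.3Q = 88.0 - 2.9Q → Q* = 14.4286.

Q* = 14.4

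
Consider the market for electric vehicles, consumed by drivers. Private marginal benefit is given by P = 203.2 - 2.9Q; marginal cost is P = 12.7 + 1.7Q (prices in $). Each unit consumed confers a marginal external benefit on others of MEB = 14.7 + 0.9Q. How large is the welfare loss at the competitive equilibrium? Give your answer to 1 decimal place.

Market equilibrium (private): 12.7 + 1.7Q = 203.2 - 2.9Q → Q_m = 41.4130.
Social marginal benefit = demand + MEB = 217.9 - 2.0Q.
Set SMB = MC: 217.9 - 2.0Q = 12.7 + 1.7Q → Q* = 55.4595.
The loss is the area between SMB and MC from Q* to Q_m; with linear curves that's a triangle of height MEB(Q_m).
DWL = ½ × 14.0465 × 51.9717 = 365.0102.

DWL = $365.0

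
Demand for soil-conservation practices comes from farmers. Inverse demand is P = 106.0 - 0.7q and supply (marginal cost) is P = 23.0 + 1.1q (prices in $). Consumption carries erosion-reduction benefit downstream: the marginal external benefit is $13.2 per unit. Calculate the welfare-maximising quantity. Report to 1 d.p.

q* = 53.4

Social marginal benefit = demand + MEB = 119.2 - 0.7q.
Set SMB = MC: 119.2 - 0.7q = 23.0 + 1.1q → q* = 53.4444.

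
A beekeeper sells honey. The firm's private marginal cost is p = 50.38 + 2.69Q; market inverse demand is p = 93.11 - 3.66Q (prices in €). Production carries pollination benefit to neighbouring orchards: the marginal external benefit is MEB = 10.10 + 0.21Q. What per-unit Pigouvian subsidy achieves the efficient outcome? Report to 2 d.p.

subsidy = €11.91 per unit

Social marginal cost = private MC − MEB = 40.28 + 2.48Q.
Set SMC = demand: 40.28 + 2.48Q = 93.11 - 3.66Q → Q* = 8.6042.
The Pigouvian subsidy equals MEB at Q*: 10.10 + 0.21×8.6042 = 11.9069.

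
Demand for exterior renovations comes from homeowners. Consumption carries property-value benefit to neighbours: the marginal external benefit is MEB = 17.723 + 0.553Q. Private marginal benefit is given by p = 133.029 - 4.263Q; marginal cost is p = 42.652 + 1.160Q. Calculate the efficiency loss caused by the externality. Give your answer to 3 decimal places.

Market equilibrium (private): 42.652 + 1.160Q = 133.029 - 4.263Q → Q_m = 16.6655.
Social marginal benefit = demand + MEB = 150.752 - 3.710Q.
Set SMB = MC: 150.752 - 3.710Q = 42.652 + 1.160Q → Q* = 22.1971.
The welfare-loss triangle has base |Q_m − Q*| and height MEB(Q_m) (the vertical gap between SMB and MC is zero at Q* and MEB at Q_m).
DWL = ½ × 5.5316 × 26.9390 = 74.5079.

DWL = 74.508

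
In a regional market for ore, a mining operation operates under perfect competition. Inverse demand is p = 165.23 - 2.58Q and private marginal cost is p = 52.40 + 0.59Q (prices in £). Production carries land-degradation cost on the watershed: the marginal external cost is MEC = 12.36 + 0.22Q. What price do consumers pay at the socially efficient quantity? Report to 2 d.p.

Social marginal cost = private MC + MEC = 64.76 + 0.81Q.
Set SMC = demand: 64.76 + 0.81Q = 165.23 - 2.58Q → Q* = 29.6372.
Consumer price on the demand curve at Q*: 165.23 − 2.58×29.6372 = 88.7660.

P = £88.77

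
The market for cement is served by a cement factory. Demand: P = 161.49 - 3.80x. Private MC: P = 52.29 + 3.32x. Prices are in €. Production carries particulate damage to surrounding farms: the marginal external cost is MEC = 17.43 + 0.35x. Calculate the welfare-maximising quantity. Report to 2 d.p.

x* = 12.29

Social marginal cost = private MC + MEC = 69.72 + 3.67x.
Set SMC = demand: 69.72 + 3.67x = 161.49 - 3.80x → x* = 12.2851.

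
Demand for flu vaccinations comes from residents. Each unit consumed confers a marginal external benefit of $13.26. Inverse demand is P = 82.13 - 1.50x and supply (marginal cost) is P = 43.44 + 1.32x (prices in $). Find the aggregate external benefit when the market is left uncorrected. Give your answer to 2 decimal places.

Market equilibrium (private): 43.44 + 1.32x = 82.13 - 1.50x → x_m = 13.7199.
Total external benefit = MEB × x_m = 13.26 × 13.7199 = 181.9259.

$181.93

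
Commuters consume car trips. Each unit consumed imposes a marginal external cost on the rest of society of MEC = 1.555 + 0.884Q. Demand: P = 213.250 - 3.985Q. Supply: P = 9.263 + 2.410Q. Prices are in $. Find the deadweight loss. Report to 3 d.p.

DWL = $60.807

Market equilibrium (private): 9.263 + 2.410Q = 213.250 - 3.985Q → Q_m = 31.8979.
Social marginal benefit = demand − MEC = 211.695 - 4.869Q.
Set SMB = MC: 211.695 - 4.869Q = 9.263 + 2.410Q → Q* = 27.8104.
The loss is the area between SMB and MC from Q* to Q_m; with linear curves that's a triangle of height MEC(Q_m).
DWL = ½ × 4.0875 × 29.7527 = 60.8071.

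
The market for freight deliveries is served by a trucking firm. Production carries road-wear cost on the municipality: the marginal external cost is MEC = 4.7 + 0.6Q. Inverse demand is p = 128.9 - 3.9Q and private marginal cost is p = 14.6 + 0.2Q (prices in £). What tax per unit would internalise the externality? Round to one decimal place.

tax = £18.7 per unit

Social marginal cost = private MC + MEC = 19.3 + 0.8Q.
Set SMC = demand: 19.3 + 0.8Q = 128.9 - 3.9Q → Q* = 23.3191.
The Pigouvian tax equals MEC at Q*: 4.7 + 0.6×23.3191 = 18.6915.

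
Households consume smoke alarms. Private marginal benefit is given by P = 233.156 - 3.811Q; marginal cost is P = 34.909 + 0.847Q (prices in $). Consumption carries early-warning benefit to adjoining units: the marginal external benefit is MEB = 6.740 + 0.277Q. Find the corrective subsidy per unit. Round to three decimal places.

subsidy = $19.701 per unit

Social marginal benefit = demand + MEB = 239.896 - 3.534Q.
Set SMB = MC: 239.896 - 3.534Q = 34.909 + 0.847Q → Q* = 46.7900.
The Pigouvian subsidy equals MEB at Q*: 6.740 + 0.277×46.7900 = 19.7008.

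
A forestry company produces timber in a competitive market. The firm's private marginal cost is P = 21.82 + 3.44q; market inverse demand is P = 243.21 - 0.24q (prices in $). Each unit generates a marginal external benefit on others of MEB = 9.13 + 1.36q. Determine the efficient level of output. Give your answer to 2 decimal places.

q* = 99.36

Social marginal cost = private MC − MEB = 12.69 + 2.08q.
Set SMC = demand: 12.69 + 2.08q = 243.21 - 0.24q → q* = 99.3621.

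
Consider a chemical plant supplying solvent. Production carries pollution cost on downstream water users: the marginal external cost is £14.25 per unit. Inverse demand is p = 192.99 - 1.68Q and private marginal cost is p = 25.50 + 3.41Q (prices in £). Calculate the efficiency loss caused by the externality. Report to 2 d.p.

Market equilibrium (private): 25.50 + 3.41Q = 192.99 - 1.68Q → Q_m = 32.9057.
Social marginal cost = private MC + MEC = 39.75 + 3.41Q.
Set SMC = demand: 39.75 + 3.41Q = 192.99 - 1.68Q → Q* = 30.1061.
Between Q* and Q_m the wedge SMC − demand runs linearly from 0 to MEC(Q_m), so the loss is a triangle.
DWL = ½ × 2.7996 × 14.2500 = 19.9472.

DWL = £19.95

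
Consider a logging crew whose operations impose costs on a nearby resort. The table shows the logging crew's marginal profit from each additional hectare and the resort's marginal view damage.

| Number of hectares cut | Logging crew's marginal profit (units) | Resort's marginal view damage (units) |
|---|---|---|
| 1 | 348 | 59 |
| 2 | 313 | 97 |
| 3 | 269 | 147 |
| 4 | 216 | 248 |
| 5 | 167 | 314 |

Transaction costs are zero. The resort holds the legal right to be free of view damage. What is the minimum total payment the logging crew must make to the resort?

Efficient level: marginal profit ≥ marginal view damage through level 3, so k* = 3.
With the resort holding the right, the logging crew must at least compensate total damage at k*: 59 + 97 + 147 = 303.

303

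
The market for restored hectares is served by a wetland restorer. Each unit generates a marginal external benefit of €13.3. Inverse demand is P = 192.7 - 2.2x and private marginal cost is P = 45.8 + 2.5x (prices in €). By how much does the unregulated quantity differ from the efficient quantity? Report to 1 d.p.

Market equilibrium (private): 45.8 + 2.5x = 192.7 - 2.2x → x_m = 31.2553.
Social marginal cost = private MC − MEB = 32.5 + 2.5x.
Set SMC = demand: 32.5 + 2.5x = 192.7 - 2.2x → x* = 34.0851.
Gap = |31.2553 − 34.0851| = 2.8298.

2.8 units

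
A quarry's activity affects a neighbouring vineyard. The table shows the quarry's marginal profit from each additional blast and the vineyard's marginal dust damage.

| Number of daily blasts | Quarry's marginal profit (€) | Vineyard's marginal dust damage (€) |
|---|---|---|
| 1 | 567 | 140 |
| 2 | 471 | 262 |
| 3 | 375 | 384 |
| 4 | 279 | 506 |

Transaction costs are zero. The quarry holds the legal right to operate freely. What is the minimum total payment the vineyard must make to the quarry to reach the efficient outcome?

Left alone the quarry would choose level 4 (marginal profit stays positive).
Efficient level: k* = 2 (marginal profit ≥ marginal dust damage through 2).
The vineyard must at least cover the quarry's forgone profit from cutting 4→2: 375 + 279 = 654.

€654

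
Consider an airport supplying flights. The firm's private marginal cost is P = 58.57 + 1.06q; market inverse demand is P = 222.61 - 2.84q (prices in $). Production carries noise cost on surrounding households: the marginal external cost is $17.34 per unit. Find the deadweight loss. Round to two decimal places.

DWL = $38.55

Market equilibrium (private): 58.57 + 1.06q = 222.61 - 2.84q → q_m = 42.0615.
Social marginal cost = private MC + MEC = 75.91 + 1.06q.
Set SMC = demand: 75.91 + 1.06q = 222.61 - 2.84q → q* = 37.6154.
The loss is the area between SMC and demand from q* to q_m; with linear curves that's a triangle of height MEC(q_m).
DWL = ½ × 4.4461 × 17.3400 = 38.5477.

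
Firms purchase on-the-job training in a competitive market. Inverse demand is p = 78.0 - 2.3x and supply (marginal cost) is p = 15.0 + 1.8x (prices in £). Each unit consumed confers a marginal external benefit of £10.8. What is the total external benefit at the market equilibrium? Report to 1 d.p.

Market equilibrium (private): 15.0 + 1.8x = 78.0 - 2.3x → x_m = 15.3659.
Total external benefit = MEB × x_m = 10.8 × 15.3659 = 165.9517.

£166.0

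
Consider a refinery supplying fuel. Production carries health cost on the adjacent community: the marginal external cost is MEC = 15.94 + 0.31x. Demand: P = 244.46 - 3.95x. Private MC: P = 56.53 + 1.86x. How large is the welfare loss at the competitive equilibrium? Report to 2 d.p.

DWL = 55.09

Market equilibrium (private): 56.53 + 1.86x = 244.46 - 3.95x → x_m = 32.3460.
Social marginal cost = private MC + MEC = 72.47 + 2.17x.
Set SMC = demand: 72.47 + 2.17x = 244.46 - 3.95x → x* = 28.1029.
The welfare-loss triangle has base |x_m − x*| and height MEC(x_m) (the vertical gap between SMC and demand is zero at x* and MEC at x_m).
DWL = ½ × 4.2431 × 25.9672 = 55.0907.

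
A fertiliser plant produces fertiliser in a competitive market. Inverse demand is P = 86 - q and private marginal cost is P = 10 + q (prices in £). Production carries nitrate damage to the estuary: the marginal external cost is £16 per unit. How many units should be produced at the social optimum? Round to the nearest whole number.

q* = 30

Social marginal cost = private MC + MEC = 26 + q.
Set SMC = demand: 26 + q = 86 - q → q* = 30.0000.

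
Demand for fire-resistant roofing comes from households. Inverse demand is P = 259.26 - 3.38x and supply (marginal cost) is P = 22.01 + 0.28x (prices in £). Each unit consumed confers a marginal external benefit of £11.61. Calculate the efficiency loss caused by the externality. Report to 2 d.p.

Market equilibrium (private): 22.01 + 0.28x = 259.26 - 3.38x → x_m = 64.8224.
Social marginal benefit = demand + MEB = 270.87 - 3.38x.
Set SMB = MC: 270.87 - 3.38x = 22.01 + 0.28x → x* = 67.9945.
The welfare-loss triangle has base |x_m − x*| and height MEB(x_m) (the vertical gap between SMB and MC is zero at x* and MEB at x_m).
DWL = ½ × 3.1721 × 11.6100 = 18.4140.

DWL = £18.41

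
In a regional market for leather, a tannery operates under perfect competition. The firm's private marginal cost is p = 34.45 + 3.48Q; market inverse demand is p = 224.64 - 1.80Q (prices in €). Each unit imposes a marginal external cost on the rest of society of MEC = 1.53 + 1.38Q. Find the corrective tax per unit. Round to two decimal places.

tax = €40.62 per unit

Social marginal cost = private MC + MEC = 35.98 + 4.86Q.
Set SMC = demand: 35.98 + 4.86Q = 224.64 - 1.80Q → Q* = 28.3273.
The Pigouvian tax equals MEC at Q*: 1.53 + 1.38×28.3273 = 40.6217.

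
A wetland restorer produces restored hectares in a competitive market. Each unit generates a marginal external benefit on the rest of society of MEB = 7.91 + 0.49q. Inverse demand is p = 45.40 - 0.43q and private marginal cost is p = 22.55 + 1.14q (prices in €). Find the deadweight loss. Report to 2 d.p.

DWL = €104.74

Market equilibrium (private): 22.55 + 1.14q = 45.40 - 0.43q → q_m = 14.5541.
Social marginal cost = private MC − MEB = 14.64 + 0.65q.
Set SMC = demand: 14.64 + 0.65q = 45.40 - 0.43q → q* = 28.4815.
Between q* and q_m the wedge demand − SMC runs linearly from 0 to MEB(q_m), so the loss is a triangle.
DWL = ½ × 13.9274 × 15.0415 = 104.7445.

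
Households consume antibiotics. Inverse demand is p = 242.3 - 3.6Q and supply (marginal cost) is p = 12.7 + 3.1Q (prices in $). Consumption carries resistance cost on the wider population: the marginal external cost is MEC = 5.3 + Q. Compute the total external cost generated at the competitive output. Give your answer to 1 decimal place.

Market equilibrium (private): 12.7 + 3.1Q = 242.3 - 3.6Q → Q_m = 34.2687.
Total external cost = ∫₀^{Q_m} (5.3 + 1.0Q) dQ = 5.3×34.2687 + ½×1.0×34.2687² = 768.7960.

$768.8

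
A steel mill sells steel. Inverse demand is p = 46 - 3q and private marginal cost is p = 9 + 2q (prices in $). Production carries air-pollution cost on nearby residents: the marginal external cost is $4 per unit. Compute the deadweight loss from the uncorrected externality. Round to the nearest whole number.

Market equilibrium (private): 9 + 2q = 46 - 3q → q_m = 7.4000.
Social marginal cost = private MC + MEC = 13 + 2q.
Set SMC = demand: 13 + 2q = 46 - 3q → q* = 6.6000.
Between q* and q_m the wedge SMC − demand runs linearly from 0 to MEC(q_m), so the loss is a triangle.
DWL = ½ × 0.8000 × 4.0000 = 1.6000.

DWL = $2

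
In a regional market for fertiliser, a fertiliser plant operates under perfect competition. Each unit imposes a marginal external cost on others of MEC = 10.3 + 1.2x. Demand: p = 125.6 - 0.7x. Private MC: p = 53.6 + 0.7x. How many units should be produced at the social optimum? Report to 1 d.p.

x* = 23.7

Social marginal cost = private MC + MEC = 63.9 + 1.9x.
Set SMC = demand: 63.9 + 1.9x = 125.6 - 0.7x → x* = 23.7308.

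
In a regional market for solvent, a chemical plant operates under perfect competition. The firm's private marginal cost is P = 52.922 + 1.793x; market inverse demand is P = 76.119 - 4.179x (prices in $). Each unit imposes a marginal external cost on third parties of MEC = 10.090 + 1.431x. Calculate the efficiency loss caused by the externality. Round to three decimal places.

DWL = $16.539

Market equilibrium (private): 52.922 + 1.793x = 76.119 - 4.179x → x_m = 3.8843.
Social marginal cost = private MC + MEC = 63.012 + 3.224x.
Set SMC = demand: 63.012 + 3.224x = 76.119 - 4.179x → x* = 1.7705.
The loss is the area between SMC and demand from x* to x_m; with linear curves that's a triangle of height MEC(x_m).
DWL = ½ × 2.1138 × 15.6484 = 16.5388.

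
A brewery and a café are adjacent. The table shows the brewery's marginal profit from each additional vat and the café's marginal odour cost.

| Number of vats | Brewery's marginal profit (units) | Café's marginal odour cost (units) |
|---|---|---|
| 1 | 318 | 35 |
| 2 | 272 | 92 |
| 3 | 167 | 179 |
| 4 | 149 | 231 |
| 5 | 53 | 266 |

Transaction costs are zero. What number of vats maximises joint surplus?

Bargaining reaches the level where marginal profit last exceeds marginal odour cost.
That holds through level 2 (272 ≥ 92) but not at 3 (167 < 179).

2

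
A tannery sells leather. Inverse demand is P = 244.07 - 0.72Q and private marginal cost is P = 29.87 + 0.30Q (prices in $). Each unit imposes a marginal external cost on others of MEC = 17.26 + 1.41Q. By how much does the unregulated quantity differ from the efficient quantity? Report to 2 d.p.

128.95 units

Market equilibrium (private): 29.87 + 0.30Q = 244.07 - 0.72Q → Q_m = 210.0000.
Social marginal cost = private MC + MEC = 47.13 + 1.71Q.
Set SMC = demand: 47.13 + 1.71Q = 244.07 - 0.72Q → Q* = 81.0453.
Gap = |210.0000 − 81.0453| = 128.9547.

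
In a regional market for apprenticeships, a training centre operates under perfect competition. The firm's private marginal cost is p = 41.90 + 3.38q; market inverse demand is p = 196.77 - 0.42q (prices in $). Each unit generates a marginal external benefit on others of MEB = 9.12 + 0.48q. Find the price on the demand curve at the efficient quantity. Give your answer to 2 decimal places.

Social marginal cost = private MC − MEB = 32.78 + 2.90q.
Set SMC = demand: 32.78 + 2.90q = 196.77 - 0.42q → q* = 49.3946.
Consumer price on the demand curve at q*: 196.77 − 0.42×49.3946 = 176.0243.

P = $176.02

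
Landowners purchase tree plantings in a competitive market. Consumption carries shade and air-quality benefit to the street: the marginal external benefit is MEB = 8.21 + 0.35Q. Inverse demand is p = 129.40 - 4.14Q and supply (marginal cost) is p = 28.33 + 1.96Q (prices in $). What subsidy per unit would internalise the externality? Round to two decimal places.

Social marginal benefit = demand + MEB = 137.61 - 3.79Q.
Set SMB = MC: 137.61 - 3.79Q = 28.33 + 1.96Q → Q* = 19.0052.
The Pigouvian subsidy equals MEB at Q*: 8.21 + 0.35×19.0052 = 14.8618.

subsidy = $14.86 per unit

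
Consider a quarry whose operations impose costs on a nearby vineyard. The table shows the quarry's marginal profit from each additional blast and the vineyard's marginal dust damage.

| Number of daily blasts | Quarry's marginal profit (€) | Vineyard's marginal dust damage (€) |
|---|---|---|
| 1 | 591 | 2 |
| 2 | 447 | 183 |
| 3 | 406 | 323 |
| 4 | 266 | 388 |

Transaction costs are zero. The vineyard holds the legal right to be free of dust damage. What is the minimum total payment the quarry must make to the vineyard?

Efficient level: marginal profit ≥ marginal dust damage through level 3, so k* = 3.
With the vineyard holding the right, the quarry must at least compensate total damage at k*: 2 + 183 + 323 = 508.

€508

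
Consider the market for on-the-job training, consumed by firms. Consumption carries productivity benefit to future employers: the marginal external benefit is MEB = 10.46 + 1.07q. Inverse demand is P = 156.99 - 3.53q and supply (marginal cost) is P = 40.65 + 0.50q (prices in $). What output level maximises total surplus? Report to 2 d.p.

Social marginal benefit = demand + MEB = 167.45 - 2.46q.
Set SMB = MC: 167.45 - 2.46q = 40.65 + 0.50q → q* = 42.8378.

q* = 42.84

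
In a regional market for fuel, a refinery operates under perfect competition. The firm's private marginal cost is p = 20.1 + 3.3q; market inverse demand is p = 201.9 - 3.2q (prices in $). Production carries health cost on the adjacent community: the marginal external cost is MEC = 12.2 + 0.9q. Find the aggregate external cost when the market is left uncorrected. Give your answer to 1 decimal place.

$693.2

Market equilibrium (private): 20.1 + 3.3q = 201.9 - 3.2q → q_m = 27.9692.
Total external cost = ∫₀^{q_m} (12.2 + 0.9q) dq = 12.2×27.9692 + ½×0.9×27.9692² = 693.2485.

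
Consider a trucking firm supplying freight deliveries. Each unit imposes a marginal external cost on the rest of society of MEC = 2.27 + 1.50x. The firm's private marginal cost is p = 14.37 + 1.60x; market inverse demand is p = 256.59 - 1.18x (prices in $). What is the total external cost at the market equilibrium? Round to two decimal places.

$5891.45

Market equilibrium (private): 14.37 + 1.60x = 256.59 - 1.18x → x_m = 87.1295.
Total external cost = ∫₀^{x_m} (2.27 + 1.50x) dx = 2.27×87.1295 + ½×1.50×87.1295² = 5891.4463.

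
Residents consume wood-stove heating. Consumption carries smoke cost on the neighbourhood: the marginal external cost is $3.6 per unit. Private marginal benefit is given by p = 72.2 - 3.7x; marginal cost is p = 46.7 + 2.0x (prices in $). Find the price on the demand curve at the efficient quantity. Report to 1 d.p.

P = $58.0

Social marginal benefit = demand − MEC = 68.6 - 3.7x.
Set SMB = MC: 68.6 - 3.7x = 46.7 + 2.0x → x* = 3.8421.
Consumer price on the demand curve at x*: 72.2 − 3.7×3.8421 = 57.9842.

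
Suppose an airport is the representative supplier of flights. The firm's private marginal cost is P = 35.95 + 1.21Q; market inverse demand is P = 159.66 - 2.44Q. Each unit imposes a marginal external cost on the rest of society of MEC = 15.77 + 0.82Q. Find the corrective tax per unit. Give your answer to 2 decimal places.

tax = 35.57 per unit

Social marginal cost = private MC + MEC = 51.72 + 2.03Q.
Set SMC = demand: 51.72 + 2.03Q = 159.66 - 2.44Q → Q* = 24.1477.
The Pigouvian tax equals MEC at Q*: 15.77 + 0.82×24.1477 = 35.5711.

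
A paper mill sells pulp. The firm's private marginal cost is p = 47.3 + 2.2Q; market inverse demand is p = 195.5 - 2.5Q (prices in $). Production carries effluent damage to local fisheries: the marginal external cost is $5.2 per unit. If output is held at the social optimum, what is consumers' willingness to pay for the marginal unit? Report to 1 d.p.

Social marginal cost = private MC + MEC = 52.5 + 2.2Q.
Set SMC = demand: 52.5 + 2.2Q = 195.5 - 2.5Q → Q* = 30.4255.
Consumer price on the demand curve at Q*: 195.5 − 2.5×30.4255 = 119.4363.

P = $119.4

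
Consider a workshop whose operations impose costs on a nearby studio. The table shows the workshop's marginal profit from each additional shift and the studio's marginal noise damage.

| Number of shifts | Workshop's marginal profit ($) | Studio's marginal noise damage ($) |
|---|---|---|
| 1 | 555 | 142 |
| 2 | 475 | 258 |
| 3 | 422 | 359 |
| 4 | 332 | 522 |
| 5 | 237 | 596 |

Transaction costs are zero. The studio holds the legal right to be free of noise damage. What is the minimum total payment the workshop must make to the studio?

$759

Efficient level: marginal profit ≥ marginal noise damage through level 3, so k* = 3.
With the studio holding the right, the workshop must at least compensate total damage at k*: 142 + 258 + 359 = 759.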